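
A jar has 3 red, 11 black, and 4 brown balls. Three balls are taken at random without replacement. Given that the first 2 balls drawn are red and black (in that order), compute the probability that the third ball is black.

5/8

After removing 1 red, 1 black, the jar has 10 black out of 16 remaining.
P(third is black | given) = 10/16 = 5/8 ≈ 0.6250.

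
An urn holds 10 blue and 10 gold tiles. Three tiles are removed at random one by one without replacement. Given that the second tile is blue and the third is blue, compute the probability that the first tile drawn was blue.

P(first=blue and the second tile is blue and the third is blue) = (10/20)·(9/19)·(8/18) = 2/19.
P(E) = Σ over first color = 2/19 + 5/38 = 9/38.
By Bayes, P(first=blue | E) = 2/19 / 9/38 = 4/9 ≈ 0.4444.

4/9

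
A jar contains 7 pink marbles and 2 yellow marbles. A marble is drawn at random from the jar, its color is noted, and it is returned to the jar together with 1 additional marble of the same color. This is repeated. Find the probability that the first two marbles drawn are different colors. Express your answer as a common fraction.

Either yellow then pink, or pink then yellow; after the first draw the total is 10.
P = (2/9)·(7/10) + (7/9)·(2/10) = 14/45 ≈ 0.3111.

14/45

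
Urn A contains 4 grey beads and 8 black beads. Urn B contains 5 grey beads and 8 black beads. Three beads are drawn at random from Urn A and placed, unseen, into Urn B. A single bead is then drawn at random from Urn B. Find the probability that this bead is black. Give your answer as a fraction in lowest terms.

5/8

Condition on how many of the transferred beads are black (from Urn A: 8 black of 12; then Urn B has 16 total).
  0 black: C(8,0)C(4,3)/C(12,3) = 1/55; then P = 8/16
  1 black: C(8,1)C(4,2)/C(12,3) = 12/55; then P = 9/16
  2 black: C(8,2)C(4,1)/C(12,3) = 28/55; then P = 10/16
  3 black: C(8,3)C(4,0)/C(12,3) = 14/55; then P = 11/16
P(black from Urn B) = 5/8 ≈ 0.6250.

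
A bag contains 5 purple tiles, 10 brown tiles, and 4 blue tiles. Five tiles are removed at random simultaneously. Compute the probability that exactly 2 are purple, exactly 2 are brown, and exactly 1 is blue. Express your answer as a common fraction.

50/323

Unordered draws without replacement: count favorable combinations over C(19,5).
Favorable = C(5,2) · C(10,2) · C(4,1) = 1800; total = C(19,5) = 11628.
P = 1800/11628 = 50/323 ≈ 0.1548.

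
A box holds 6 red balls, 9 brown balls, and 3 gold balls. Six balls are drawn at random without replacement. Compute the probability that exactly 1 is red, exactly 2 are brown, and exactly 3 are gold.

Unordered draws without replacement: count favorable combinations over C(18,6).
Favorable = C(6,1) · C(9,2) · C(3,3) = 216; total = C(18,6) = 18564.
P = 216/18564 = 18/1547 ≈ 0.0116.

18/1547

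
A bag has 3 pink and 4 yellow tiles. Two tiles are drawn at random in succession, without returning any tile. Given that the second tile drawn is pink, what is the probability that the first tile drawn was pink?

1/3

P(first=pink and the second tile drawn is pink) = (3/7)·(2/6) = 1/7.
P(the second tile drawn is pink) = Σ over first color = 1/7 + 2/7 = 3/7.
By Bayes, P(first=pink | the second tile drawn is pink) = 1/7 / 3/7 = 1/3 ≈ 0.3333.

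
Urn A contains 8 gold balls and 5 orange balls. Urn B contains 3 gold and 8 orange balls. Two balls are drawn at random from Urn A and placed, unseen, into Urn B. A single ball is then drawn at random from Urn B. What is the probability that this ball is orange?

114/169

Condition on how many of the transferred balls are orange (from Urn A: 5 orange of 13; then Urn B has 13 total).
  0 orange: C(5,0)C(8,2)/C(13,2) = 14/39; then P = 8/13
  1 orange: C(5,1)C(8,1)/C(13,2) = 20/39; then P = 9/13
  2 orange: C(5,2)C(8,0)/C(13,2) = 5/39; then P = 10/13
P(orange from Urn B) = 114/169 ≈ 0.6746.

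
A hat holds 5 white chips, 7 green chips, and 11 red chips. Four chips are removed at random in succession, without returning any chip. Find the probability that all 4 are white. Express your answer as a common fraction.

1/1771

Unordered draws without replacement: count favorable combinations over C(23,4).
Favorable = C(5,4) · C(7,0) · C(11,0) = 5; total = C(23,4) = 8855.
P = 5/8855 = 1/1771 ≈ 0.0006.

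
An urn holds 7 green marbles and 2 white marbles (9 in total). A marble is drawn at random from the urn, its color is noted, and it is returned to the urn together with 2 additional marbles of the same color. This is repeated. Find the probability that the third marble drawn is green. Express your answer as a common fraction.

7/9

Sum over the four possibilities for the first two draws (green/not-green each), tracking how the green count and total change by +2 per draw.
P(third is green) = 7/9 ≈ 0.7778. (In a Pólya urn every draw has the same marginal probability 7/9.)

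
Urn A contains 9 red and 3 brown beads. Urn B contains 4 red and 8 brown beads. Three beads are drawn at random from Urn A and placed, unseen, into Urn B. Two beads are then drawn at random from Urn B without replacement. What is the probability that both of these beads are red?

Condition on how many of the transferred beads are red (from Urn A: 9 red of 12; then Urn B has 15 total).
  0 red: C(9,0)C(3,3)/C(12,3) = 1/220; then P = C(4,2)/C(15,2) = 2/35
  1 red: C(9,1)C(3,2)/C(12,3) = 27/220; then P = C(5,2)/C(15,2) = 2/21
  2 red: C(9,2)C(3,1)/C(12,3) = 27/55; then P = C(6,2)/C(15,2) = 1/7
  3 red: C(9,3)C(3,0)/C(12,3) = 21/55; then P = C(7,2)/C(15,2) = 1/5
P(both red) = 61/385 ≈ 0.1584.

61/385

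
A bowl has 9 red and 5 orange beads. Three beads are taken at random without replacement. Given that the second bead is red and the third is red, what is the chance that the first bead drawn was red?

P(first=red and the second bead is red and the third is red) = (9/14)·(8/13)·(7/12) = 3/13.
P(E) = Σ over first color = 3/13 + 15/91 = 36/91.
By Bayes, P(first=red | E) = 3/13 / 36/91 = 7/12 ≈ 0.5833.

7/12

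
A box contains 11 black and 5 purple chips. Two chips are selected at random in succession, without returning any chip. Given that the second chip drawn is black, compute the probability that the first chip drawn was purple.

1/3

P(first=purple and the second chip drawn is black) = (5/16)·(11/15) = 11/48.
P(the second chip drawn is black) = Σ over first color = 11/24 + 11/48 = 11/16.
By Bayes, P(first=purple | the second chip drawn is black) = 11/48 / 11/16 = 1/3 ≈ 0.3333.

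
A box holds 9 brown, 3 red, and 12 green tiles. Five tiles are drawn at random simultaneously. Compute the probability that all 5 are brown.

3/1012

Unordered draws without replacement: count favorable combinations over C(24,5).
Favorable = C(9,5) · C(3,0) · C(12,0) = 126; total = C(24,5) = 42504.
P = 126/42504 = 3/1012 ≈ 0.0030.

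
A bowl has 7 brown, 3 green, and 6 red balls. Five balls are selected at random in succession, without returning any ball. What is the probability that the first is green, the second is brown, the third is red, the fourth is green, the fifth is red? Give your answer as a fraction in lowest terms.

1/416

Multiply the conditional probability of each draw in order, without replacement, so each draw removes one from its color and from the total.
P = (3/16) · (7/15) · (6/14) · (2/13) · (5/12) = 1/416 ≈ 0.0024.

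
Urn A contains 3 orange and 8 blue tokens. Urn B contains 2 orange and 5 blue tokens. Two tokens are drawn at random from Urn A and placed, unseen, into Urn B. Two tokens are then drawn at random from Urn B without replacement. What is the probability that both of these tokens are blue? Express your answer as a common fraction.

Condition on how many of the transferred tokens are blue (from Urn A: 8 blue of 11; then Urn B has 9 total).
  0 blue: C(8,0)C(3,2)/C(11,2) = 3/55; then P = C(5,2)/C(9,2) = 5/18
  1 blue: C(8,1)C(3,1)/C(11,2) = 24/55; then P = C(6,2)/C(9,2) = 5/12
  2 blue: C(8,2)C(3,0)/C(11,2) = 28/55; then P = C(7,2)/C(9,2) = 7/12
P(both blue) = 163/330 ≈ 0.4939.

163/330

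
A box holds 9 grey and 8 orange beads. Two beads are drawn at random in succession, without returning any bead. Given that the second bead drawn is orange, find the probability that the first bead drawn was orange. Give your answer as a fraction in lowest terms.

7/16

P(first=orange and the second bead drawn is orange) = (8/17)·(7/16) = 7/34.
P(the second bead drawn is orange) = Σ over first color = 9/34 + 7/34 = 8/17.
By Bayes, P(first=orange | the second bead drawn is orange) = 7/34 / 8/17 = 7/16 ≈ 0.4375.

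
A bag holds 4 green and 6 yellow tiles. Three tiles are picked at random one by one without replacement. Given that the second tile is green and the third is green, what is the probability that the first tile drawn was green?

1/4

P(first=green and the second tile is green and the third is green) = (4/10)·(3/9)·(2/8) = 1/30.
P(E) = Σ over first color = 1/30 + 1/10 = 2/15.
By Bayes, P(first=green | E) = 1/30 / 2/15 = 1/4 ≈ 0.2500.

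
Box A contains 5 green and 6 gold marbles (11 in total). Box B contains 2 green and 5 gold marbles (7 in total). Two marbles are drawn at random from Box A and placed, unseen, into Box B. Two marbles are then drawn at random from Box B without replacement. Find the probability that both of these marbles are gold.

Condition on how many of the transferred marbles are gold (from Box A: 6 gold of 11; then Box B has 9 total).
  0 gold: C(6,0)C(5,2)/C(11,2) = 2/11; then P = C(5,2)/C(9,2) = 5/18
  1 gold: C(6,1)C(5,1)/C(11,2) = 6/11; then P = C(6,2)/C(9,2) = 5/12
  2 gold: C(6,2)C(5,0)/C(11,2) = 3/11; then P = C(7,2)/C(9,2) = 7/12
P(both gold) = 173/396 ≈ 0.4369.

173/396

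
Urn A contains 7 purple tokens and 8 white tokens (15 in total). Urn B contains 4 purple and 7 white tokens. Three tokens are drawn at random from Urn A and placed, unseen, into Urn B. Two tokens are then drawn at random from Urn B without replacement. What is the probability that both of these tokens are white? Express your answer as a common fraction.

33/91

Condition on how many of the transferred tokens are white (from Urn A: 8 white of 15; then Urn B has 14 total).
  0 white: C(8,0)C(7,3)/C(15,3) = 1/13; then P = C(7,2)/C(14,2) = 3/13
  1 white: C(8,1)C(7,2)/C(15,3) = 24/65; then P = C(8,2)/C(14,2) = 4/13
  2 white: C(8,2)C(7,1)/C(15,3) = 28/65; then P = C(9,2)/C(14,2) = 36/91
  3 white: C(8,3)C(7,0)/C(15,3) = 8/65; then P = C(10,2)/C(14,2) = 45/91
P(both white) = 33/91 ≈ 0.3626.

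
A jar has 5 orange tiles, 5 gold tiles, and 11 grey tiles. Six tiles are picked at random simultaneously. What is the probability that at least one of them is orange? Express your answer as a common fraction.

Use the complement: P(at least one orange) = 1 − P(no orange).
P(none) = C(16,6)/C(21,6) = 8008/54264.
So P = 1 − 8008/54264 = 826/969 ≈ 0.8524.

826/969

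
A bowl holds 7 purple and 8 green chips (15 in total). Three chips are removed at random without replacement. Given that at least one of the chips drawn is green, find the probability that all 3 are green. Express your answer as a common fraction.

2/15

P(all 3 green) = C(8,3)/C(15,3) = 8/65; P(at least one green) = 1 − C(7,3)/C(15,3) = 12/13.
Since 'all 3 green' ⊆ 'at least one green', P(all 3 | at least one) = 8/65 / 12/13 = 2/15 ≈ 0.1333.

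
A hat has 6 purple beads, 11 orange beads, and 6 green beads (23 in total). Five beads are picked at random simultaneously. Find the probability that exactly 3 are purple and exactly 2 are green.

Unordered draws without replacement: count favorable combinations over C(23,5).
Favorable = C(6,3) · C(11,0) · C(6,2) = 300; total = C(23,5) = 33649.
P = 300/33649 = 300/33649 ≈ 0.0089.

300/33649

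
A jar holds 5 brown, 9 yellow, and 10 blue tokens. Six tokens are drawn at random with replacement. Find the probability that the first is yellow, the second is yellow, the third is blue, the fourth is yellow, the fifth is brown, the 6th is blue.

Multiply the conditional probability of each draw in order, with replacement (the composition resets each draw).
P = (9/24) · (9/24) · (10/24) · (9/24) · (5/24) · (10/24) = 125/65536 ≈ 0.0019.

125/65536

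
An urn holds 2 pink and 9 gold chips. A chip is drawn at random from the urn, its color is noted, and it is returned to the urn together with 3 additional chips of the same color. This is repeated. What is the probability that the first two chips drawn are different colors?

Either gold then pink, or pink then gold; after the first draw the total is 14.
P = (9/11)·(2/14) + (2/11)·(9/14) = 18/77 ≈ 0.2338.

18/77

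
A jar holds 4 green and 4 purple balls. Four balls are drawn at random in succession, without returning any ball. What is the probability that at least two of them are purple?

53/70

Sum the hypergeometric tail for j = 2,…,4 purple balls.
Favorable = C(4,2)·C(4,2) + C(4,3)·C(4,1) + C(4,4)·C(4,0) = 53; total = C(8,4) = 70.
P = 53/70 = 53/70 ≈ 0.7571.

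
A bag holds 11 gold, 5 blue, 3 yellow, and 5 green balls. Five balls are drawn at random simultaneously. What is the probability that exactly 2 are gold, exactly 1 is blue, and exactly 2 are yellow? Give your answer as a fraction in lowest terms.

Unordered draws without replacement: count favorable combinations over C(24,5).
Favorable = C(11,2) · C(5,1) · C(3,2) · C(5,0) = 825; total = C(24,5) = 42504.
P = 825/42504 = 25/1288 ≈ 0.0194.

25/1288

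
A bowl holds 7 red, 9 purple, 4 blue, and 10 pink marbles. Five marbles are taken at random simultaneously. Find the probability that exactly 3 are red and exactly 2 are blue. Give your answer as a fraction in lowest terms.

5/3393

Unordered draws without replacement: count favorable combinations over C(30,5).
Favorable = C(7,3) · C(9,0) · C(4,2) · C(10,0) = 210; total = C(30,5) = 142506.
P = 210/142506 = 5/3393 ≈ 0.0015.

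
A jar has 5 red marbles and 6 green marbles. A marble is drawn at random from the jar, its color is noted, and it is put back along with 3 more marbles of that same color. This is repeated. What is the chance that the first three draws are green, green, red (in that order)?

Track the composition after each reinforcement of +3.
P = (6/11) · (9/14) · (5/17) = 135/1309 ≈ 0.1031.

135/1309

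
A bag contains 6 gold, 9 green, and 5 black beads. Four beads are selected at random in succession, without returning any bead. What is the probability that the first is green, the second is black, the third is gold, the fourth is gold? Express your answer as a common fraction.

15/1292

Multiply the conditional probability of each draw in order, without replacement, so each draw removes one from its color and from the total.
P = (9/20) · (5/19) · (6/18) · (5/17) = 15/1292 ≈ 0.0116.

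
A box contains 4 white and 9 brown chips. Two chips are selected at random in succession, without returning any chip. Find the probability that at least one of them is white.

7/13

Use the complement: P(at least one white) = 1 − P(no white).
P(none) = C(9,2)/C(13,2) = 36/78.
So P = 1 − 36/78 = 7/13 ≈ 0.5385.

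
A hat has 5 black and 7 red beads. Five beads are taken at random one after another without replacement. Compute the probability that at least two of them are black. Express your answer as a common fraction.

149/198

Sum the hypergeometric tail for j = 2,…,5 black beads.
Favorable = C(5,2)·C(7,3) + C(5,3)·C(7,2) + C(5,4)·C(7,1) + C(5,5)·C(7,0) = 596; total = C(12,5) = 792.
P = 596/792 = 149/198 ≈ 0.7525.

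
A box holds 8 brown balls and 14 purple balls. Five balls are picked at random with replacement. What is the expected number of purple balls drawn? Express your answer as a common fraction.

35/11

By linearity of expectation, E[X] = Σ P(draw i is purple); each independent draw has P(purple) = 14/22.
E[X] = 5 · 14/22 = 35/11 ≈ 3.1818.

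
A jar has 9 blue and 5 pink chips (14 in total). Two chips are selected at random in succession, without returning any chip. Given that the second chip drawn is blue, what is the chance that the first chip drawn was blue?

P(first=blue and the second chip drawn is blue) = (9/14)·(8/13) = 36/91.
P(the second chip drawn is blue) = Σ over first color = 36/91 + 45/182 = 9/14.
By Bayes, P(first=blue | the second chip drawn is blue) = 36/91 / 9/14 = 8/13 ≈ 0.6154.

8/13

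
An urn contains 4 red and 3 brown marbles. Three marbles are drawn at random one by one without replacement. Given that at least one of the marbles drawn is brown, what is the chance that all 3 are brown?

1/31

P(all 3 brown) = C(3,3)/C(7,3) = 1/35; P(at least one brown) = 1 − C(4,3)/C(7,3) = 31/35.
Since 'all 3 brown' ⊆ 'at least one brown', P(all 3 | at least one) = 1/35 / 31/35 = 1/31 ≈ 0.0323.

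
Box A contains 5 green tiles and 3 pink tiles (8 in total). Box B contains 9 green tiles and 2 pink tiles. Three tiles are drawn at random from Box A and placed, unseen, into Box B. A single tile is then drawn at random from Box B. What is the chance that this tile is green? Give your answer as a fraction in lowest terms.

87/112

Condition on how many of the transferred tiles are green (from Box A: 5 green of 8; then Box B has 14 total).
  0 green: C(5,0)C(3,3)/C(8,3) = 1/56; then P = 9/14
  1 green: C(5,1)C(3,2)/C(8,3) = 15/56; then P = 10/14
  2 green: C(5,2)C(3,1)/C(8,3) = 15/28; then P = 11/14
  3 green: C(5,3)C(3,0)/C(8,3) = 5/28; then P = 12/14
P(green from Box B) = 87/112 ≈ 0.7768.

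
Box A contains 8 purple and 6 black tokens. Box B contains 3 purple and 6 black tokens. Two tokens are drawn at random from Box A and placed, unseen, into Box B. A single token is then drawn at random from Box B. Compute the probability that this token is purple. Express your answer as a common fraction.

Condition on how many of the transferred tokens are purple (from Box A: 8 purple of 14; then Box B has 11 total).
  0 purple: C(8,0)C(6,2)/C(14,2) = 15/91; then P = 3/11
  1 purple: C(8,1)C(6,1)/C(14,2) = 48/91; then P = 4/11
  2 purple: C(8,2)C(6,0)/C(14,2) = 4/13; then P = 5/11
P(purple from Box B) = 29/77 ≈ 0.3766.

29/77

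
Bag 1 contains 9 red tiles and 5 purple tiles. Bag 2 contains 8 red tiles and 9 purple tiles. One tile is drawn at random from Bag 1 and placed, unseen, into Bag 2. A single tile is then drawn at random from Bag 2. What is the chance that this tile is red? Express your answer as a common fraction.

121/252

Condition on how many of the transferred tiles are red (from Bag 1: 9 red of 14; then Bag 2 has 18 total).
  0 red: C(9,0)C(5,1)/C(14,1) = 5/14; then P = 8/18
  1 red: C(9,1)C(5,0)/C(14,1) = 9/14; then P = 9/18
P(red from Bag 2) = 121/252 ≈ 0.4802.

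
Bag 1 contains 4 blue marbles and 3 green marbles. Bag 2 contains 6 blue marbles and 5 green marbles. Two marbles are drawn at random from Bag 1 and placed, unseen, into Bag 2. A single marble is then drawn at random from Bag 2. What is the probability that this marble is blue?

50/91

Condition on how many of the transferred marbles are blue (from Bag 1: 4 blue of 7; then Bag 2 has 13 total).
  0 blue: C(4,0)C(3,2)/C(7,2) = 1/7; then P = 6/13
  1 blue: C(4,1)C(3,1)/C(7,2) = 4/7; then P = 7/13
  2 blue: C(4,2)C(3,0)/C(7,2) = 2/7; then P = 8/13
P(blue from Bag 2) = 50/91 ≈ 0.5495.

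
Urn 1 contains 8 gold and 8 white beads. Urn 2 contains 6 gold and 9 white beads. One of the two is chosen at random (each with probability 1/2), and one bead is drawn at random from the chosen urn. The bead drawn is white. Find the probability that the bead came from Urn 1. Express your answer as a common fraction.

P(white | Urn 1) = 1/2; P(white | Urn 2) = 3/5.
P(white) = 1/2·1/2 + 1/2·3/5 = 11/20.
By Bayes' rule, P(Urn 1 | white) = 1/4 / 11/20 = 5/11 ≈ 0.4545.

5/11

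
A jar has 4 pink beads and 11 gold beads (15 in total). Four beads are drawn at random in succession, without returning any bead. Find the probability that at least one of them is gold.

Use the complement: P(at least one gold) = 1 − P(no gold).
P(none) = C(4,4)/C(15,4) = 1/1365.
So P = 1 − 1/1365 = 1364/1365 ≈ 0.9993.

1364/1365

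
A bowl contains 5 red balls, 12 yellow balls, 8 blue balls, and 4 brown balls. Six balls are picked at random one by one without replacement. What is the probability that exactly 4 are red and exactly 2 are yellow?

Unordered draws without replacement: count favorable combinations over C(29,6).
Favorable = C(5,4) · C(12,2) · C(8,0) · C(4,0) = 330; total = C(29,6) = 475020.
P = 330/475020 = 11/15834 ≈ 0.0007.

11/15834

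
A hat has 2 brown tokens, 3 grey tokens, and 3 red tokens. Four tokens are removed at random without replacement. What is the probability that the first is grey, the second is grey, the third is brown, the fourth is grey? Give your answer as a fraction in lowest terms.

1/140

Multiply the conditional probability of each draw in order, without replacement, so each draw removes one from its color and from the total.
P = (3/8) · (2/7) · (2/6) · (1/5) = 1/140 ≈ 0.0071.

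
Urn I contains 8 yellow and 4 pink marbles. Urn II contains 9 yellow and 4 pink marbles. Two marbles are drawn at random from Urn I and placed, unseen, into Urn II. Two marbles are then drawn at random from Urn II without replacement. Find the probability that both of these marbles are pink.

289/3465

Condition on how many of the transferred marbles are pink (from Urn I: 4 pink of 12; then Urn II has 15 total).
  0 pink: C(4,0)C(8,2)/C(12,2) = 14/33; then P = C(4,2)/C(15,2) = 2/35
  1 pink: C(4,1)C(8,1)/C(12,2) = 16/33; then P = C(5,2)/C(15,2) = 2/21
  2 pink: C(4,2)C(8,0)/C(12,2) = 1/11; then P = C(6,2)/C(15,2) = 1/7
P(both pink) = 289/3465 ≈ 0.0834.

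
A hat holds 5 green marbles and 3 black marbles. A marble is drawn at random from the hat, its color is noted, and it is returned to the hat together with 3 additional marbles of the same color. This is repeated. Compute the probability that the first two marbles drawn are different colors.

15/44

Either green then black, or black then green; after the first draw the total is 11.
P = (5/8)·(3/11) + (3/8)·(5/11) = 15/44 ≈ 0.3409.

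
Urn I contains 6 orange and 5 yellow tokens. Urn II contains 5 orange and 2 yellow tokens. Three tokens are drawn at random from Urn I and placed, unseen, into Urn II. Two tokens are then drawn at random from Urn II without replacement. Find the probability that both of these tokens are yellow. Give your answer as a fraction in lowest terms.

Condition on how many of the transferred tokens are yellow (from Urn I: 5 yellow of 11; then Urn II has 10 total).
  0 yellow: C(5,0)C(6,3)/C(11,3) = 4/33; then P = C(2,2)/C(10,2) = 1/45
  1 yellow: C(5,1)C(6,2)/C(11,3) = 5/11; then P = C(3,2)/C(10,2) = 1/15
  2 yellow: C(5,2)C(6,1)/C(11,3) = 4/11; then P = C(4,2)/C(10,2) = 2/15
  3 yellow: C(5,3)C(6,0)/C(11,3) = 2/33; then P = C(5,2)/C(10,2) = 2/9
P(both yellow) = 47/495 ≈ 0.0949.

47/495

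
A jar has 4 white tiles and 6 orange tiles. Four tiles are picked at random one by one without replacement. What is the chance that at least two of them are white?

23/42

Sum the hypergeometric tail for j = 2,…,4 white tiles.
Favorable = C(4,2)·C(6,2) + C(4,3)·C(6,1) + C(4,4)·C(6,0) = 115; total = C(10,4) = 210.
P = 115/210 = 23/42 ≈ 0.5476.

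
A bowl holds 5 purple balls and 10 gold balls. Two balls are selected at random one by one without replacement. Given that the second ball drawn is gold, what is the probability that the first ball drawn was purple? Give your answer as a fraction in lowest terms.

P(first=purple and the second ball drawn is gold) = (5/15)·(10/14) = 5/21.
P(the second ball drawn is gold) = Σ over first color = 5/21 + 3/7 = 2/3.
By Bayes, P(first=purple | the second ball drawn is gold) = 5/21 / 2/3 = 5/14 ≈ 0.3571.

5/14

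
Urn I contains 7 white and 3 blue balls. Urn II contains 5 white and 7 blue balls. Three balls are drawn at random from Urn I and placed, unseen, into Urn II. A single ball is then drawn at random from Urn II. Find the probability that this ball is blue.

Condition on how many of the transferred balls are blue (from Urn I: 3 blue of 10; then Urn II has 15 total).
  0 blue: C(3,0)C(7,3)/C(10,3) = 7/24; then P = 7/15
  1 blue: C(3,1)C(7,2)/C(10,3) = 21/40; then P = 8/15
  2 blue: C(3,2)C(7,1)/C(10,3) = 7/40; then P = 9/15
  3 blue: C(3,3)C(7,0)/C(10,3) = 1/120; then P = 10/15
P(blue from Urn II) = 79/150 ≈ 0.5267.

79/150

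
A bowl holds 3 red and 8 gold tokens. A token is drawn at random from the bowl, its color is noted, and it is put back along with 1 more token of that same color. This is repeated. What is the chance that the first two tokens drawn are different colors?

Either gold then red, or red then gold; after the first draw the total is 12.
P = (8/11)·(3/12) + (3/11)·(8/12) = 4/11 ≈ 0.3636.

4/11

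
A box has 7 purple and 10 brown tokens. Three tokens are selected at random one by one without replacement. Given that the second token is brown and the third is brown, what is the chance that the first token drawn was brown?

8/15

P(first=brown and the second token is brown and the third is brown) = (10/17)·(9/16)·(8/15) = 3/17.
P(E) = Σ over first color = 21/136 + 3/17 = 45/136.
By Bayes, P(first=brown | E) = 3/17 / 45/136 = 8/15 ≈ 0.5333.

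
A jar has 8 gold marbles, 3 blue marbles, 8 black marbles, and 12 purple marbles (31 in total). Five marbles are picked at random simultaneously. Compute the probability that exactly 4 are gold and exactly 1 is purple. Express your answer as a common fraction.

40/8091

Unordered draws without replacement: count favorable combinations over C(31,5).
Favorable = C(8,4) · C(3,0) · C(8,0) · C(12,1) = 840; total = C(31,5) = 169911.
P = 840/169911 = 40/8091 ≈ 0.0049.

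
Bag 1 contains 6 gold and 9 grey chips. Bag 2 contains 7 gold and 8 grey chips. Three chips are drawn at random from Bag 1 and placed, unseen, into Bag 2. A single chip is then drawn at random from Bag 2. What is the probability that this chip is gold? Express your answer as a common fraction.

41/90

Condition on how many of the transferred chips are gold (from Bag 1: 6 gold of 15; then Bag 2 has 18 total).
  0 gold: C(6,0)C(9,3)/C(15,3) = 12/65; then P = 7/18
  1 gold: C(6,1)C(9,2)/C(15,3) = 216/455; then P = 8/18
  2 gold: C(6,2)C(9,1)/C(15,3) = 27/91; then P = 9/18
  3 gold: C(6,3)C(9,0)/C(15,3) = 4/91; then P = 10/18
P(gold from Bag 2) = 41/90 ≈ 0.4556.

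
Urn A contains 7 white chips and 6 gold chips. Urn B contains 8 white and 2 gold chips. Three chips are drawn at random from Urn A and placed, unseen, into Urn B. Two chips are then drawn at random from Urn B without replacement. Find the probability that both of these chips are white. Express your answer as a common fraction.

1085/2028

Condition on how many of the transferred chips are white (from Urn A: 7 white of 13; then Urn B has 13 total).
  0 white: C(7,0)C(6,3)/C(13,3) = 10/143; then P = C(8,2)/C(13,2) = 14/39
  1 white: C(7,1)C(6,2)/C(13,3) = 105/286; then P = C(9,2)/C(13,2) = 6/13
  2 white: C(7,2)C(6,1)/C(13,3) = 63/143; then P = C(10,2)/C(13,2) = 15/26
  3 white: C(7,3)C(6,0)/C(13,3) = 35/286; then P = C(11,2)/C(13,2) = 55/78
P(both white) = 1085/2028 ≈ 0.5350.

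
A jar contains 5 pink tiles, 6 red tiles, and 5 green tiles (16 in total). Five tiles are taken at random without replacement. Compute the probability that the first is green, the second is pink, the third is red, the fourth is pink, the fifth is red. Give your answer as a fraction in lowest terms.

Multiply the conditional probability of each draw in order, without replacement, so each draw removes one from its color and from the total.
P = (5/16) · (5/15) · (6/14) · (4/13) · (5/12) = 25/4368 ≈ 0.0057.

25/4368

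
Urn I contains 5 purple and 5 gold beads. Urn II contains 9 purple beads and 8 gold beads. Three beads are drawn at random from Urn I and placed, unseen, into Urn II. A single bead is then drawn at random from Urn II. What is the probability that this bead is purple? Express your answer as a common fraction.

21/40

Condition on how many of the transferred beads are purple (from Urn I: 5 purple of 10; then Urn II has 20 total).
  0 purple: C(5,0)C(5,3)/C(10,3) = 1/12; then P = 9/20
  1 purple: C(5,1)C(5,2)/C(10,3) = 5/12; then P = 10/20
  2 purple: C(5,2)C(5,1)/C(10,3) = 5/12; then P = 11/20
  3 purple: C(5,3)C(5,0)/C(10,3) = 1/12; then P = 12/20
P(purple from Urn II) = 21/40 ≈ 0.5250.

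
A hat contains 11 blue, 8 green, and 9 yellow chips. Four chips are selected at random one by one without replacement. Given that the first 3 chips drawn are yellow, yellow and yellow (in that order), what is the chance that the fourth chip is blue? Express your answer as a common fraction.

11/25

After removing 3 yellow, the hat has 11 blue out of 25 remaining.
P(fourth is blue | given) = 11/25 ≈ 0.4400.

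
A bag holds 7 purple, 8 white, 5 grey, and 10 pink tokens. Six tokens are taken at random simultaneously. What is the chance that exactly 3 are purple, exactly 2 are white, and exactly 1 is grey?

Unordered draws without replacement: count favorable combinations over C(30,6).
Favorable = C(7,3) · C(8,2) · C(5,1) · C(10,0) = 4900; total = C(30,6) = 593775.
P = 4900/593775 = 28/3393 ≈ 0.0083.

28/3393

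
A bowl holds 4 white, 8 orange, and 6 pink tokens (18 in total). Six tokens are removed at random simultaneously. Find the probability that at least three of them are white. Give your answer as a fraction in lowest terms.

1/12

Sum the hypergeometric tail for j = 3,…,4 white tokens.
Favorable = C(4,3)·C(14,3) + C(4,4)·C(14,2) = 1547; total = C(18,6) = 18564.
P = 1547/18564 = 1/12 ≈ 0.0833.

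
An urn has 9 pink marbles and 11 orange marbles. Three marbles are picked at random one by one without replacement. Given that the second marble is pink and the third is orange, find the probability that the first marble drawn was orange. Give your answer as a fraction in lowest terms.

5/9

P(first=orange and the second marble is pink and the third is orange) = (11/20)·(9/19)·(10/18) = 11/76.
P(E) = Σ over first color = 11/95 + 11/76 = 99/380.
By Bayes, P(first=orange | E) = 11/76 / 99/380 = 5/9 ≈ 0.5556.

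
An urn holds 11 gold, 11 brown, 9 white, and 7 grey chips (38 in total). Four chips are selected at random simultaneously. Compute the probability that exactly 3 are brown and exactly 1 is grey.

Unordered draws without replacement: count favorable combinations over C(38,4).
Favorable = C(11,0) · C(11,3) · C(9,0) · C(7,1) = 1155; total = C(38,4) = 73815.
P = 1155/73815 = 11/703 ≈ 0.0156.

11/703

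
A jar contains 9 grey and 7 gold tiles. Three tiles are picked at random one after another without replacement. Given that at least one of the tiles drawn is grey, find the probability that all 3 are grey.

4/25

P(all 3 grey) = C(9,3)/C(16,3) = 3/20; P(at least one grey) = 1 − C(7,3)/C(16,3) = 15/16.
Since 'all 3 grey' ⊆ 'at least one grey', P(all 3 | at least one) = 3/20 / 15/16 = 4/25 ≈ 0.1600.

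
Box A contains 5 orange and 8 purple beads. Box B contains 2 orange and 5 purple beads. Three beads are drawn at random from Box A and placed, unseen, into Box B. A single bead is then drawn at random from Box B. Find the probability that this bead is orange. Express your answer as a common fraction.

41/130

Condition on how many of the transferred beads are orange (from Box A: 5 orange of 13; then Box B has 10 total).
  0 orange: C(5,0)C(8,3)/C(13,3) = 28/143; then P = 2/10
  1 orange: C(5,1)C(8,2)/C(13,3) = 70/143; then P = 3/10
  2 orange: C(5,2)C(8,1)/C(13,3) = 40/143; then P = 4/10
  3 orange: C(5,3)C(8,0)/C(13,3) = 5/143; then P = 5/10
P(orange from Box B) = 41/130 ≈ 0.3154.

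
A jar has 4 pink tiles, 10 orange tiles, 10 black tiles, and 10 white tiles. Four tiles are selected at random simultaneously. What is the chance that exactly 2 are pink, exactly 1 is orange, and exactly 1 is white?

75/5797

Unordered draws without replacement: count favorable combinations over C(34,4).
Favorable = C(4,2) · C(10,1) · C(10,0) · C(10,1) = 600; total = C(34,4) = 46376.
P = 600/46376 = 75/5797 ≈ 0.0129.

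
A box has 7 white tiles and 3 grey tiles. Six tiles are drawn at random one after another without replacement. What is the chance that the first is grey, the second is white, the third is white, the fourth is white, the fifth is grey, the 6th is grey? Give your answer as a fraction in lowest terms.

Multiply the conditional probability of each draw in order, without replacement, so each draw removes one from its color and from the total.
P = (3/10) · (7/9) · (6/8) · (5/7) · (2/6) · (1/5) = 1/120 ≈ 0.0083.

1/120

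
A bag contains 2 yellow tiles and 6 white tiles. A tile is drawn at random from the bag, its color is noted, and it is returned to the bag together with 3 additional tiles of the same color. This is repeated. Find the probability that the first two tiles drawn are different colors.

3/11

Either white then yellow, or yellow then white; after the first draw the total is 11.
P = (6/8)·(2/11) + (2/8)·(6/11) = 3/11 ≈ 0.2727.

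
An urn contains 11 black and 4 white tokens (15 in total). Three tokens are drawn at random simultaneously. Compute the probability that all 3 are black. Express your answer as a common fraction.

Unordered draws without replacement: count favorable combinations over C(15,3).
Favorable = C(11,3) · C(4,0) = 165; total = C(15,3) = 455.
P = 165/455 = 33/91 ≈ 0.3626.

33/91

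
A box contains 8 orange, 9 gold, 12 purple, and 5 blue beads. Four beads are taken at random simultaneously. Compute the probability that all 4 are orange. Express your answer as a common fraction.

Unordered draws without replacement: count favorable combinations over C(34,4).
Favorable = C(8,4) · C(9,0) · C(12,0) · C(5,0) = 70; total = C(34,4) = 46376.
P = 70/46376 = 35/23188 ≈ 0.0015.

35/23188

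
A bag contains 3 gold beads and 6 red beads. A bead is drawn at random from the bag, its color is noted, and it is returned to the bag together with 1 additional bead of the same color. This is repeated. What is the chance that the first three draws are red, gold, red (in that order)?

Track the composition after each reinforcement of +1.
P = (6/9) · (3/10) · (7/11) = 7/55 ≈ 0.1273.

7/55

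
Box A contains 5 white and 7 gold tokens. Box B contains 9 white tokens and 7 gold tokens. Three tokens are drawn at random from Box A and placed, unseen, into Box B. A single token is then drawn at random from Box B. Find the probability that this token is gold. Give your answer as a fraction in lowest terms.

Condition on how many of the transferred tokens are gold (from Box A: 7 gold of 12; then Box B has 19 total).
  0 gold: C(7,0)C(5,3)/C(12,3) = 1/22; then P = 7/19
  1 gold: C(7,1)C(5,2)/C(12,3) = 7/22; then P = 8/19
  2 gold: C(7,2)C(5,1)/C(12,3) = 21/44; then P = 9/19
  3 gold: C(7,3)C(5,0)/C(12,3) = 7/44; then P = 10/19
P(gold from Box B) = 35/76 ≈ 0.4605.

35/76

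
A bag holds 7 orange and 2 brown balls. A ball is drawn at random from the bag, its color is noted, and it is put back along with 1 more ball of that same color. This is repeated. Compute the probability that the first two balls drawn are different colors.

Either brown then orange, or orange then brown; after the first draw the total is 10.
P = (2/9)·(7/10) + (7/9)·(2/10) = 14/45 ≈ 0.3111.

14/45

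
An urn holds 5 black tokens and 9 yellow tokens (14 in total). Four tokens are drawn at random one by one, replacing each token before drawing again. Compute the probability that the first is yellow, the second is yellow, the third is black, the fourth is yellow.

Multiply the conditional probability of each draw in order, with replacement (the composition resets each draw).
P = (9/14) · (9/14) · (5/14) · (9/14) = 3645/38416 ≈ 0.0949.

3645/38416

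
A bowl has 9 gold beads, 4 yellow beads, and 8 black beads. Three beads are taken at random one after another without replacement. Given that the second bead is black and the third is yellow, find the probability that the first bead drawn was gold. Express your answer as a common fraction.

9/19

P(first=gold and the second bead is black and the third is yellow) = (9/21)·(8/20)·(4/19) = 24/665.
P(E) = Σ over first color = 24/665 + 8/665 + 8/285 = 8/105.
By Bayes, P(first=gold | E) = 24/665 / 8/105 = 9/19 ≈ 0.4737.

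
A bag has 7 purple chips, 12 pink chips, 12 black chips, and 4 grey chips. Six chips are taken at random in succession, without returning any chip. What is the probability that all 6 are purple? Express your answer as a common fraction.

Unordered draws without replacement: count favorable combinations over C(35,6).
Favorable = C(7,6) · C(12,0) · C(12,0) · C(4,0) = 7; total = C(35,6) = 1623160.
P = 7/1623160 = 1/231880 ≈ 0.0000.

1/231880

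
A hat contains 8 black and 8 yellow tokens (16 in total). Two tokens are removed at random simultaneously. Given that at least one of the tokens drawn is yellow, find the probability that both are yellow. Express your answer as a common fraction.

P(both yellow) = C(8,2)/C(16,2) = 7/30; P(at least one yellow) = 1 − C(8,2)/C(16,2) = 23/30.
Since 'both yellow' ⊆ 'at least one yellow', P(both | at least one) = 7/30 / 23/30 = 7/23 ≈ 0.3043.

7/23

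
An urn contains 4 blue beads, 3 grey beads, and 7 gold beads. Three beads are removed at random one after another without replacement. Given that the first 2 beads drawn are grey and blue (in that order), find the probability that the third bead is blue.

After removing 1 blue, 1 grey, the urn has 3 blue out of 12 remaining.
P(third is blue | given) = 3/12 = 1/4 ≈ 0.2500.

1/4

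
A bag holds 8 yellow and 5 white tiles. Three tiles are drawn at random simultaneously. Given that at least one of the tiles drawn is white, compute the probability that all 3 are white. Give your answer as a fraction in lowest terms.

P(all 3 white) = C(5,3)/C(13,3) = 5/143; P(at least one white) = 1 − C(8,3)/C(13,3) = 115/143.
Since 'all 3 white' ⊆ 'at least one white', P(all 3 | at least one) = 5/143 / 115/143 = 1/23 ≈ 0.0435.

1/23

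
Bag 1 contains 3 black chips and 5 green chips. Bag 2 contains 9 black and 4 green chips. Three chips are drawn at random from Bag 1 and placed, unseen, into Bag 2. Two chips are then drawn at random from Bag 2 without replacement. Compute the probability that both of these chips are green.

17/140

Condition on how many of the transferred chips are green (from Bag 1: 5 green of 8; then Bag 2 has 16 total).
  0 green: C(5,0)C(3,3)/C(8,3) = 1/56; then P = C(4,2)/C(16,2) = 1/20
  1 green: C(5,1)C(3,2)/C(8,3) = 15/56; then P = C(5,2)/C(16,2) = 1/12
  2 green: C(5,2)C(3,1)/C(8,3) = 15/28; then P = C(6,2)/C(16,2) = 1/8
  3 green: C(5,3)C(3,0)/C(8,3) = 5/28; then P = C(7,2)/C(16,2) = 7/40
P(both green) = 17/140 ≈ 0.1214.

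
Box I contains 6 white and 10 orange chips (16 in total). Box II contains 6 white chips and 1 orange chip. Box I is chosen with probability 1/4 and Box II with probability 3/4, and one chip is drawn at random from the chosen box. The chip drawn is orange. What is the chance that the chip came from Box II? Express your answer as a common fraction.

24/59

P(orange | Box I) = 5/8; P(orange | Box II) = 1/7.
P(orange) = 1/4·5/8 + 3/4·1/7 = 59/224.
By Bayes' rule, P(Box II | orange) = 3/28 / 59/224 = 24/59 ≈ 0.4068.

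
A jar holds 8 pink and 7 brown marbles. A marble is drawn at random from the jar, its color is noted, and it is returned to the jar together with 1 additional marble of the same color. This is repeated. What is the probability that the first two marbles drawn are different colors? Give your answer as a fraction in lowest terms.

Either brown then pink, or pink then brown; after the first draw the total is 16.
P = (7/15)·(8/16) + (8/15)·(7/16) = 7/15 ≈ 0.4667.

7/15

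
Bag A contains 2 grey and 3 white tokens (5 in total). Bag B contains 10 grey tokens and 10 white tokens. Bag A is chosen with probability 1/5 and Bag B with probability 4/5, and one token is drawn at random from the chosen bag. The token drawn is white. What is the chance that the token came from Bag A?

3/13

P(white | Bag A) = 3/5; P(white | Bag B) = 1/2.
P(white) = 1/5·3/5 + 4/5·1/2 = 13/25.
By Bayes' rule, P(Bag A | white) = 3/25 / 13/25 = 3/13 ≈ 0.2308.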